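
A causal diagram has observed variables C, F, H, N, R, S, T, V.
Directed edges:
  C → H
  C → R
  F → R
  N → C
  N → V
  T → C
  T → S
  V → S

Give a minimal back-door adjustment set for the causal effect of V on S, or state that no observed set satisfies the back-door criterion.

desc(V)\{V}={S}; candidates ⊆ {C,F,H,N,R,T}.
∅: V⊥S given ∅ in G with V→· removed — back-door holds.

V→S: minimal back-door set ∅.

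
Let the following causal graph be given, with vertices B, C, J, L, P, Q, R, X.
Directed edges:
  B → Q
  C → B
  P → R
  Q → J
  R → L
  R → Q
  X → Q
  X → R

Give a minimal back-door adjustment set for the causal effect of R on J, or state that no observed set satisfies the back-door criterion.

R→J: minimal back-door set {X}.

desc(R)\{R}={J,L,Q}; candidates ⊆ {B,C,P,X}.
size 0: {}; under {} R still reaches {J,P,Q,X} ∋ J.
{X}: R⊥J given {X} in G with R→· removed — back-door holds.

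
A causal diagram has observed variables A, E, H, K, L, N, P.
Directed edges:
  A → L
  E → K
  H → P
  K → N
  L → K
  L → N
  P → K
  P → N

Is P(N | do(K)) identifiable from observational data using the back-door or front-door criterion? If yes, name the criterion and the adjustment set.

desc(K)\{K}={N}; candidates ⊆ {A,E,H,L,P}.
size 0: {}; under {} K still reaches {A,E,H,L,N,P} ∋ N.
size 1: {A}, {E}, {H} …(+2); under {A} K still reaches {E,H,L,N,P} ∋ N.
{L,P}: K⊥N given {L,P} in G with K→· removed — back-door holds.
P(N|do(K)) = Σ_{L,P} P(N|K,L,P)·P(L,P).

P(N|do(K)): backdoor, adjust for {L, P}.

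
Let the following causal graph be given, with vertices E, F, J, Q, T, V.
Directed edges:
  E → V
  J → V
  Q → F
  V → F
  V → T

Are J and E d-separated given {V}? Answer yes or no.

Bayes-Ball from J | {V} reaches {E}.
E ∈ reach(J|{V}) ⇒ J ⊥̸ E | {V}.

No — J and E are d-connected given {V}.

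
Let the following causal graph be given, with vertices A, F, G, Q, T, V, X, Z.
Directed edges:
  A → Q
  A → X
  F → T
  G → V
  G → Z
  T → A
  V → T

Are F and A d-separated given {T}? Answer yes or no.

Bayes-Ball from F | {T} reaches {G,V,Z}.
A ∉ reach(F|{T}) ⇒ F ⊥ A | {T}.

Yes — F ⊥ A | {T}.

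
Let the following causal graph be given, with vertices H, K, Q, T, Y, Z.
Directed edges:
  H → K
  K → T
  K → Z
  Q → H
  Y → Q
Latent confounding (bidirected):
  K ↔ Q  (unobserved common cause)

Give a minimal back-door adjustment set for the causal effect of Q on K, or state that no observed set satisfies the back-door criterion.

Q→K: no observed back-door set.

desc(Q)\{Q}={H,K,T,Z}; candidates ⊆ {Y}.
Q↔K: latent back-door arc(s) into Q.
size 0: {}; under {} Q still reaches {K,T,Y,Z} ∋ K.
size 1: {Y}; under {Y} Q still reaches {K,T,Z} ∋ K.
Q↔K cannot be blocked by any observed set — no back-door set.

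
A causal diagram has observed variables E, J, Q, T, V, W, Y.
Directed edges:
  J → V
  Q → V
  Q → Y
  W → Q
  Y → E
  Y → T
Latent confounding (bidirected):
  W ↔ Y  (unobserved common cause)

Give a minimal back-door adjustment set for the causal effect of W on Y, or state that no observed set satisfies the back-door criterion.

desc(W)\{W}={E,Q,T,V,Y}; candidates ⊆ {J}.
W↔Y: latent back-door arc(s) into W.
size 0: {}; under {} W still reaches {E,T,Y} ∋ Y.
size 1: {J}; under {J} W still reaches {E,T,Y} ∋ Y.
W↔Y cannot be blocked by any observed set — no back-door set.

W→Y: no observed back-door set.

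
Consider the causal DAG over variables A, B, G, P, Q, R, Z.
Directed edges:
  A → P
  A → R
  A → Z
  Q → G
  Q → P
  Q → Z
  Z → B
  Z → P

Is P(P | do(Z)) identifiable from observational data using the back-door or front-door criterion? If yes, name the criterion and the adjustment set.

desc(Z)\{Z}={B,P}; candidates ⊆ {A,G,Q,R}.
size 0: {}; under {} Z still reaches {A,G,P,Q,R} ∋ P.
size 1: {A}, {G}, {Q} …(+1); under {A} Z still reaches {G,P,Q} ∋ P.
{A,Q}: Z⊥P given {A,Q} in G with Z→· removed — back-door holds.
P(P|do(Z)) = Σ_{A,Q} P(P|Z,A,Q)·P(A,Q).

P(P|do(Z)): backdoor, adjust for {A, Q}.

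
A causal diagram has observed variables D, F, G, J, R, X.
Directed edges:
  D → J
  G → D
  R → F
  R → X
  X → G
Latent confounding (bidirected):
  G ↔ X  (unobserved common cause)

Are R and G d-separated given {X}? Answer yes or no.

No — R and G are d-connected given {X}.

Bayes-Ball from R | {X} reaches {D,F,G,J}.
G ∈ reach(R|{X}) ⇒ R ⊥̸ G | {X}.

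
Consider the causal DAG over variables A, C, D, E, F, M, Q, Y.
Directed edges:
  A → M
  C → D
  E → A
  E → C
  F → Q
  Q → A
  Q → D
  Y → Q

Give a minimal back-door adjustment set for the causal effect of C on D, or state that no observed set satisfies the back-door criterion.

C→D: minimal back-door set ∅.

desc(C)\{C}={D}; candidates ⊆ {A,E,F,M,Q,Y}.
∅: C⊥D given ∅ in G with C→· removed — back-door holds.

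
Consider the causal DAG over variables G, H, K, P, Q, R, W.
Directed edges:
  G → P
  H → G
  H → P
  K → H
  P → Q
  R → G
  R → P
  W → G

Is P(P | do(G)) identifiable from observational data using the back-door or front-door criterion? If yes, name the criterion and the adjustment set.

desc(G)\{G}={P,Q}; candidates ⊆ {H,K,R,W}.
size 0: {}; under {} G still reaches {H,K,P,Q,R,W} ∋ P.
size 1: {H}, {K}, {R} …(+1); under {H} G still reaches {P,Q,R,W} ∋ P.
{H,R}: G⊥P given {H,R} in G with G→· removed — back-door holds.
P(P|do(G)) = Σ_{H,R} P(P|G,H,R)·P(H,R).

P(P|do(G)): backdoor, adjust for {H, R}.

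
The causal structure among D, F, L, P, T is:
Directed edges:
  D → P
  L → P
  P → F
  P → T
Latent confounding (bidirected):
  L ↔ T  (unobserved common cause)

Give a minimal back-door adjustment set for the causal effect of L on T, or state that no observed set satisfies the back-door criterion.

desc(L)\{L}={F,P,T}; candidates ⊆ {D}.
L↔T: latent back-door arc(s) into L.
size 0: {}; under {} L still reaches {T} ∋ T.
size 1: {D}; under {D} L still reaches {T} ∋ T.
L↔T cannot be blocked by any observed set — no back-door set.

L→T: no observed back-door set.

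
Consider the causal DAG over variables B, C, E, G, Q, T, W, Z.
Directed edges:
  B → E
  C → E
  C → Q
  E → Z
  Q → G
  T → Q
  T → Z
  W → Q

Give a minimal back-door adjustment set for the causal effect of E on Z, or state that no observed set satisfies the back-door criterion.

desc(E)\{E}={Z}; candidates ⊆ {B,C,G,Q,T,W}.
∅: E⊥Z given ∅ in G with E→· removed — back-door holds.

E→Z: minimal back-door set ∅.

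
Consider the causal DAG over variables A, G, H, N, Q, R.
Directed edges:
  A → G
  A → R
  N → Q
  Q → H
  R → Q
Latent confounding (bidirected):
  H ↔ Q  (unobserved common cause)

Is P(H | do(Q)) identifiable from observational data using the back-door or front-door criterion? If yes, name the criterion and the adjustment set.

desc(Q)\{Q}={H}; candidates ⊆ {A,G,N,R}.
Q↔H: latent back-door arc(s) into Q.
size 0: {}; under {} Q still reaches {A,G,H,N,R} ∋ H.
size 1: {A}, {G}, {N} …(+1); under {A} Q still reaches {H,N,R} ∋ H.
size 2: {A,G}, {A,N}, {A,R} …(+3); under {A,G} Q still reaches {H,N,R} ∋ H.
Q↔H cannot be blocked by any observed set — no back-door set.
No mediator lies on a directed Q→…→H path.
Neither criterion identifies P(H|do(Q)) in this graph.

P(H|do(Q)): not identifiable (no BD/FD set).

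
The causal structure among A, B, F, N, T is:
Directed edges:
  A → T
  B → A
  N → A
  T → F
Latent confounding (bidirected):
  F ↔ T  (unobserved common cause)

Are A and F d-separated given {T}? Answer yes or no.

No — A and F are d-connected given {T}.

Bayes-Ball from A | {T} reaches {B,F,N}.
F ∈ reach(A|{T}) ⇒ A ⊥̸ F | {T}.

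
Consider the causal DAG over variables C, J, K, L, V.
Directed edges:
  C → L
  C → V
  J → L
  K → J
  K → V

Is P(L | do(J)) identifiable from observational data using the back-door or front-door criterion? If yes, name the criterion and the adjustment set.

desc(J)\{J}={L}; candidates ⊆ {C,K,V}.
∅: J⊥L given ∅ in G with J→· removed — back-door holds.
P(L|do(J)) = P(L|J) — no adjustment needed.

P(L|do(J)): backdoor, adjust for ∅.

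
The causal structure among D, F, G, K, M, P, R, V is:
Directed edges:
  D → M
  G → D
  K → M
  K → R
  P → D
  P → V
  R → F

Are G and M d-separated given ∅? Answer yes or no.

Bayes-Ball from G | ∅ reaches {D,M}.
M ∈ reach(G|∅) ⇒ G ⊥̸ M | ∅.

No — G and M are d-connected given ∅.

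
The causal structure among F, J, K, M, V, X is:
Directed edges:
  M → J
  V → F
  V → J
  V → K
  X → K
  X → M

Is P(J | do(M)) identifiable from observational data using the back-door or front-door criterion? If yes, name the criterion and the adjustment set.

P(J|do(M)): backdoor, adjust for ∅.

desc(M)\{M}={J}; candidates ⊆ {F,K,V,X}.
∅: M⊥J given ∅ in G with M→· removed — back-door holds.
P(J|do(M)) = P(J|M) — no adjustment needed.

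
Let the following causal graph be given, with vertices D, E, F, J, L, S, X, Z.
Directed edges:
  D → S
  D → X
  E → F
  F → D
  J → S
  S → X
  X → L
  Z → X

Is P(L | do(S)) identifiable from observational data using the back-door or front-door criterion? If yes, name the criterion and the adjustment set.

P(L|do(S)): backdoor, adjust for {D}.

desc(S)\{S}={L,X}; candidates ⊆ {D,E,F,J,Z}.
size 0: {}; under {} S still reaches {D,E,F,J,L,X} ∋ L.
{D}: S⊥L given {D} in G with S→· removed — back-door holds.
P(L|do(S)) = Σ_{D} P(L|S,D)·P(D).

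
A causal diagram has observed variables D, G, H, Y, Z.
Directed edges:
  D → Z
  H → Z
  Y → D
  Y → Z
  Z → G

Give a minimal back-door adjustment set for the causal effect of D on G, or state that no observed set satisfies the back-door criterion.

D→G: minimal back-door set {Y}.

desc(D)\{D}={G,Z}; candidates ⊆ {H,Y}.
size 0: {}; under {} D still reaches {G,Y,Z} ∋ G.
{Y}: D⊥G given {Y} in G with D→· removed — back-door holds.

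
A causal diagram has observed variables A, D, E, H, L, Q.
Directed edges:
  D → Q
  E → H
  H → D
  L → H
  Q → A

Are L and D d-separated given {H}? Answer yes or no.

Yes — L ⊥ D | {H}.

Bayes-Ball from L | {H} reaches {E}.
D ∉ reach(L|{H}) ⇒ L ⊥ D | {H}.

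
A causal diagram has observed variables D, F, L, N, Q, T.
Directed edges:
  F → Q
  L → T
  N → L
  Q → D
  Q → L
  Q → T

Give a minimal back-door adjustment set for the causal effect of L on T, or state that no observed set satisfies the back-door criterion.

desc(L)\{L}={T}; candidates ⊆ {D,F,N,Q}.
size 0: {}; under {} L still reaches {D,F,N,Q,T} ∋ T.
{Q}: L⊥T given {Q} in G with L→· removed — back-door holds.

L→T: minimal back-door set {Q}.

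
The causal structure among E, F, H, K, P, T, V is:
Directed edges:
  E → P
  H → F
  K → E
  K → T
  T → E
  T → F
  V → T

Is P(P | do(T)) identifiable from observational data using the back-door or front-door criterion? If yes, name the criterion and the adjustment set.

P(P|do(T)): backdoor, adjust for {K}.

desc(T)\{T}={E,F,P}; candidates ⊆ {H,K,V}.
size 0: {}; under {} T still reaches {E,K,P,V} ∋ P.
{K}: T⊥P given {K} in G with T→· removed — back-door holds.
P(P|do(T)) = Σ_{K} P(P|T,K)·P(K).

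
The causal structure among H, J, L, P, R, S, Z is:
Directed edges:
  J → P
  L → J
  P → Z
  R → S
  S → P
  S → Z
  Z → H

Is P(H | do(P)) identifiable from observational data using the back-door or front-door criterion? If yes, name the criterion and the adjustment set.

P(H|do(P)): backdoor, adjust for {S}.

desc(P)\{P}={H,Z}; candidates ⊆ {J,L,R,S}.
size 0: {}; under {} P still reaches {H,J,L,R,S,Z} ∋ H.
{S}: P⊥H given {S} in G with P→· removed — back-door holds.
P(H|do(P)) = Σ_{S} P(H|P,S)·P(S).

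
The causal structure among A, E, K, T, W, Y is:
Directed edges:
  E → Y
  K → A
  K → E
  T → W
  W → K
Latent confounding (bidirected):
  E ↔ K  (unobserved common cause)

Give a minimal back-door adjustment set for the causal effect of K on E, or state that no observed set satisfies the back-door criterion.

K→E: no observed back-door set.

desc(K)\{K}={A,E,Y}; candidates ⊆ {T,W}.
K↔E: latent back-door arc(s) into K.
size 0: {}; under {} K still reaches {E,T,W,Y} ∋ E.
size 1: {T}, {W}; under {T} K still reaches {E,W,Y} ∋ E.
size 2: {T,W}; under {T,W} K still reaches {E,Y} ∋ E.
K↔E cannot be blocked by any observed set — no back-door set.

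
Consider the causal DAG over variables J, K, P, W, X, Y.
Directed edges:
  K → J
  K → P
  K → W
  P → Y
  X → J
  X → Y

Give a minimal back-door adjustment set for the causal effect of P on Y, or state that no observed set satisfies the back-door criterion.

P→Y: minimal back-door set ∅.

desc(P)\{P}={Y}; candidates ⊆ {J,K,W,X}.
∅: P⊥Y given ∅ in G with P→· removed — back-door holds.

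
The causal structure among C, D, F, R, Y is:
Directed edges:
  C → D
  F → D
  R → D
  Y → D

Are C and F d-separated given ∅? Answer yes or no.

Yes — C ⊥ F | ∅.

Bayes-Ball from C | ∅ reaches {D}.
F ∉ reach(C|∅) ⇒ C ⊥ F | ∅.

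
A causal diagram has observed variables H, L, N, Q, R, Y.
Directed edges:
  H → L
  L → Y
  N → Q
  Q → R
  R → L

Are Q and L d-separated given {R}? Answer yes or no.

Bayes-Ball from Q | {R} reaches {N}.
L ∉ reach(Q|{R}) ⇒ Q ⊥ L | {R}.

Yes — Q ⊥ L | {R}.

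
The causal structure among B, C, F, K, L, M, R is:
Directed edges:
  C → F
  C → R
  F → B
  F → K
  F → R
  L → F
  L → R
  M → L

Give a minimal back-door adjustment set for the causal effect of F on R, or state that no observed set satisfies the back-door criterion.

desc(F)\{F}={B,K,R}; candidates ⊆ {C,L,M}.
size 0: {}; under {} F still reaches {C,L,M,R} ∋ R.
size 1: {C}, {L}, {M}; under {C} F still reaches {L,M,R} ∋ R.
{C,L}: F⊥R given {C,L} in G with F→· removed — back-door holds.

F→R: minimal back-door set {C, L}.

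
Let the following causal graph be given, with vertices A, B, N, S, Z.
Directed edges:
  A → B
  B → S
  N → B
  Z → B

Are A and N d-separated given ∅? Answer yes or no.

Bayes-Ball from A | ∅ reaches {B,S}.
N ∉ reach(A|∅) ⇒ A ⊥ N | ∅.

Yes — A ⊥ N | ∅.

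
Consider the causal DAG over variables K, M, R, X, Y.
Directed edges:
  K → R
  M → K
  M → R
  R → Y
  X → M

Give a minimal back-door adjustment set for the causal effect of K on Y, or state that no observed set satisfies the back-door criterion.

K→Y: minimal back-door set {M}.

desc(K)\{K}={R,Y}; candidates ⊆ {M,X}.
size 0: {}; under {} K still reaches {M,R,X,Y} ∋ Y.
{M}: K⊥Y given {M} in G with K→· removed — back-door holds.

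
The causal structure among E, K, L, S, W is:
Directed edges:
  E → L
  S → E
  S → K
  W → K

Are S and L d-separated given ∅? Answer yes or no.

Bayes-Ball from S | ∅ reaches {E,K,L}.
L ∈ reach(S|∅) ⇒ S ⊥̸ L | ∅.

No — S and L are d-connected given ∅.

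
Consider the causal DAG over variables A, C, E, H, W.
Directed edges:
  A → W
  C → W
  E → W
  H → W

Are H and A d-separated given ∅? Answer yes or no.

Bayes-Ball from H | ∅ reaches {W}.
A ∉ reach(H|∅) ⇒ H ⊥ A | ∅.

Yes — H ⊥ A | ∅.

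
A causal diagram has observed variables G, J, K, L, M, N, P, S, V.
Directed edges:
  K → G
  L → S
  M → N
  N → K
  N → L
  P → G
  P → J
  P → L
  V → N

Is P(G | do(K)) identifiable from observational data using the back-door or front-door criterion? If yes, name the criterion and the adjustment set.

P(G|do(K)): backdoor, adjust for ∅.

desc(K)\{K}={G}; candidates ⊆ {J,L,M,N,P,S,V}.
∅: K⊥G given ∅ in G with K→· removed — back-door holds.
P(G|do(K)) = P(G|K) — no adjustment needed.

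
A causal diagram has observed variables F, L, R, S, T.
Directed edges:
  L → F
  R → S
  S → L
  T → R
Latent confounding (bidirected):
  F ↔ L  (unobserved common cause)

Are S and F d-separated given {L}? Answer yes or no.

Bayes-Ball from S | {L} reaches {F,R,T}.
F ∈ reach(S|{L}) ⇒ S ⊥̸ F | {L}.

No — S and F are d-connected given {L}.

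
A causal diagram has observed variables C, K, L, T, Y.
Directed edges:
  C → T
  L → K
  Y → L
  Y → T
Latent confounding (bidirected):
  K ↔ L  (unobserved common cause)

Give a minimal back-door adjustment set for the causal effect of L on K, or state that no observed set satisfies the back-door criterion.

desc(L)\{L}={K}; candidates ⊆ {C,T,Y}.
L↔K: latent back-door arc(s) into L.
size 0: {}; under {} L still reaches {K,T,Y} ∋ K.
size 1: {C}, {T}, {Y}; under {C} L still reaches {K,T,Y} ∋ K.
size 2: {C,T}, {C,Y}, {T,Y}; under {C,T} L still reaches {K,Y} ∋ K.
L↔K cannot be blocked by any observed set — no back-door set.

L→K: no observed back-door set.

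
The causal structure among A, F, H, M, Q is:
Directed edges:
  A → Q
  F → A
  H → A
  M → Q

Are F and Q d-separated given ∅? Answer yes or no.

No — F and Q are d-connected given ∅.

Bayes-Ball from F | ∅ reaches {A,Q}.
Q ∈ reach(F|∅) ⇒ F ⊥̸ Q | ∅.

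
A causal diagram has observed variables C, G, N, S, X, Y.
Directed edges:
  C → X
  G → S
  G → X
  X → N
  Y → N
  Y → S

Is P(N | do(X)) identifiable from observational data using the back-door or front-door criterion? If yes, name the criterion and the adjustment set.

desc(X)\{X}={N}; candidates ⊆ {C,G,S,Y}.
∅: X⊥N given ∅ in G with X→· removed — back-door holds.
P(N|do(X)) = P(N|X) — no adjustment needed.

P(N|do(X)): backdoor, adjust for ∅.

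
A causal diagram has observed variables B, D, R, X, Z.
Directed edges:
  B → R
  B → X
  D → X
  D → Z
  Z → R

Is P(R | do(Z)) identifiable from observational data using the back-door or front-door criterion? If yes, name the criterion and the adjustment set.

P(R|do(Z)): backdoor, adjust for ∅.

desc(Z)\{Z}={R}; candidates ⊆ {B,D,X}.
∅: Z⊥R given ∅ in G with Z→· removed — back-door holds.
P(R|do(Z)) = P(R|Z) — no adjustment needed.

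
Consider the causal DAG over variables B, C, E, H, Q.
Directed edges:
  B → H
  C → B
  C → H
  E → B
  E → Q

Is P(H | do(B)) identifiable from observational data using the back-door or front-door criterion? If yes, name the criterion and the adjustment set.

desc(B)\{B}={H}; candidates ⊆ {C,E,Q}.
size 0: {}; under {} B still reaches {C,E,H,Q} ∋ H.
{C}: B⊥H given {C} in G with B→· removed — back-door holds.
P(H|do(B)) = Σ_{C} P(H|B,C)·P(C).

P(H|do(B)): backdoor, adjust for {C}.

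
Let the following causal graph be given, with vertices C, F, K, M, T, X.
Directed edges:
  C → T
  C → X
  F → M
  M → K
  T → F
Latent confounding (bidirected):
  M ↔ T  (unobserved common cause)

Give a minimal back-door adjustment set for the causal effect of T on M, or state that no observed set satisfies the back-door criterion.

T→M: no observed back-door set.

desc(T)\{T}={F,K,M}; candidates ⊆ {C,X}.
T↔M: latent back-door arc(s) into T.
size 0: {}; under {} T still reaches {C,K,M,X} ∋ M.
size 1: {C}, {X}; under {C} T still reaches {K,M} ∋ M.
size 2: {C,X}; under {C,X} T still reaches {K,M} ∋ M.
T↔M cannot be blocked by any observed set — no back-door set.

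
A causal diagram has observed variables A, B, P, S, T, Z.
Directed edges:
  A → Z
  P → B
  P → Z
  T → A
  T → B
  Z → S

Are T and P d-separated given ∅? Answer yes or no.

Bayes-Ball from T | ∅ reaches {A,B,S,Z}.
P ∉ reach(T|∅) ⇒ T ⊥ P | ∅.

Yes — T ⊥ P | ∅.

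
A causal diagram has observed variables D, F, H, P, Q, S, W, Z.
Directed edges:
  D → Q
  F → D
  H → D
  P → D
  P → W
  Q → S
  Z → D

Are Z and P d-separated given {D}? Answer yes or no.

Bayes-Ball from Z | {D} reaches {F,H,P,W}.
P ∈ reach(Z|{D}) ⇒ Z ⊥̸ P | {D}.

No — Z and P are d-connected given {D}.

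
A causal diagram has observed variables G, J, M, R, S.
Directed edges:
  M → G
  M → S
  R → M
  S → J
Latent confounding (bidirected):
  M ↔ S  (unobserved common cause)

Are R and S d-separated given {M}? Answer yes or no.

Bayes-Ball from R | {M} reaches {J,S}.
S ∈ reach(R|{M}) ⇒ R ⊥̸ S | {M}.

No — R and S are d-connected given {M}.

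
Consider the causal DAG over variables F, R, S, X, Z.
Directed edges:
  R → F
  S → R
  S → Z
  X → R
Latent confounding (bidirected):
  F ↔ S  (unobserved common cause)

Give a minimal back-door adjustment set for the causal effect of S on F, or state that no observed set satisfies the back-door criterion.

desc(S)\{S}={F,R,Z}; candidates ⊆ {X}.
S↔F: latent back-door arc(s) into S.
size 0: {}; under {} S still reaches {F} ∋ F.
size 1: {X}; under {X} S still reaches {F} ∋ F.
S↔F cannot be blocked by any observed set — no back-door set.

S→F: no observed back-door set.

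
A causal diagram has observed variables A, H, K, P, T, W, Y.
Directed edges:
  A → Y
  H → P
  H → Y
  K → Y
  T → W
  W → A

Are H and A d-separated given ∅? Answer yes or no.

Yes — H ⊥ A | ∅.

Bayes-Ball from H | ∅ reaches {P,Y}.
A ∉ reach(H|∅) ⇒ H ⊥ A | ∅.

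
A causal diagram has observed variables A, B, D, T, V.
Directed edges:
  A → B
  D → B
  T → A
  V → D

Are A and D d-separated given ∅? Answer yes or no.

Bayes-Ball from A | ∅ reaches {B,T}.
D ∉ reach(A|∅) ⇒ A ⊥ D | ∅.

Yes — A ⊥ D | ∅.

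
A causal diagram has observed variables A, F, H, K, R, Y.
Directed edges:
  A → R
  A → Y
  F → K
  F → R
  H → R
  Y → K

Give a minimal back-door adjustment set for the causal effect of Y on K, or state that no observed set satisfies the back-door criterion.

Y→K: minimal back-door set ∅.

desc(Y)\{Y}={K}; candidates ⊆ {A,F,H,R}.
∅: Y⊥K given ∅ in G with Y→· removed — back-door holds.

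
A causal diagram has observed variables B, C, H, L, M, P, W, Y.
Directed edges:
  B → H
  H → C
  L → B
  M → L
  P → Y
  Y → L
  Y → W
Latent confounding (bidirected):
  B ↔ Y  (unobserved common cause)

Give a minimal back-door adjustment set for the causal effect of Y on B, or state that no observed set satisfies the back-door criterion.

Y→B: no observed back-door set.

desc(Y)\{Y}={B,C,H,L,W}; candidates ⊆ {M,P}.
Y↔B: latent back-door arc(s) into Y.
size 0: {}; under {} Y still reaches {B,C,H,P} ∋ B.
size 1: {M}, {P}; under {M} Y still reaches {B,C,H,P} ∋ B.
size 2: {M,P}; under {M,P} Y still reaches {B,C,H} ∋ B.
Y↔B cannot be blocked by any observed set — no back-door set.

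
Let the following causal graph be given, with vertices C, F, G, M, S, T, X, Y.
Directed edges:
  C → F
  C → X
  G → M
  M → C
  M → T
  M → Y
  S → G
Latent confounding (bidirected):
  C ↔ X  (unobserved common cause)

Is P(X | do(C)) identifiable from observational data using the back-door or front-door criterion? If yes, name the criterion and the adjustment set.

desc(C)\{C}={F,X}; candidates ⊆ {G,M,S,T,Y}.
C↔X: latent back-door arc(s) into C.
size 0: {}; under {} C still reaches {G,M,S,T,X,Y} ∋ X.
size 1: {G}, {M}, {S} …(+2); under {G} C still reaches {M,T,X,Y} ∋ X.
size 2: {G,M}, {G,S}, {G,T} …(+7); under {G,M} C still reaches {X} ∋ X.
C↔X cannot be blocked by any observed set — no back-door set.
No mediator lies on a directed C→…→X path.
Neither criterion identifies P(X|do(C)) in this graph.

P(X|do(C)): not identifiable (no BD/FD set).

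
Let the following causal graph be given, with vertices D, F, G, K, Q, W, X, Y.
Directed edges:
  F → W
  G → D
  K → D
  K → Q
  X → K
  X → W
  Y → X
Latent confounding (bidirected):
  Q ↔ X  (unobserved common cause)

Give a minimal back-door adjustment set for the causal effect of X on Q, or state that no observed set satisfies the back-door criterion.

X→Q: no observed back-door set.

desc(X)\{X}={D,K,Q,W}; candidates ⊆ {F,G,Y}.
X↔Q: latent back-door arc(s) into X.
size 0: {}; under {} X still reaches {Q,Y} ∋ Q.
size 1: {F}, {G}, {Y}; under {F} X still reaches {Q,Y} ∋ Q.
size 2: {F,G}, {F,Y}, {G,Y}; under {F,G} X still reaches {Q,Y} ∋ Q.
X↔Q cannot be blocked by any observed set — no back-door set.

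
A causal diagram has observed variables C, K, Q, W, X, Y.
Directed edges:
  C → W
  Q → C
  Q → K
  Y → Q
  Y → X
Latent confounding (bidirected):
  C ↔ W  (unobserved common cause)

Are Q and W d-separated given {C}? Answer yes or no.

Bayes-Ball from Q | {C} reaches {K,W,X,Y}.
W ∈ reach(Q|{C}) ⇒ Q ⊥̸ W | {C}.

No — Q and W are d-connected given {C}.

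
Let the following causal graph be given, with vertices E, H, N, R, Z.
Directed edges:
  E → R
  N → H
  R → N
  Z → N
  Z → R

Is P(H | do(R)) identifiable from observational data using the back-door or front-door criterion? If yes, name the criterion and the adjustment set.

desc(R)\{R}={H,N}; candidates ⊆ {E,Z}.
size 0: {}; under {} R still reaches {E,H,N,Z} ∋ H.
{Z}: R⊥H given {Z} in G with R→· removed — back-door holds.
P(H|do(R)) = Σ_{Z} P(H|R,Z)·P(Z).

P(H|do(R)): backdoor, adjust for {Z}.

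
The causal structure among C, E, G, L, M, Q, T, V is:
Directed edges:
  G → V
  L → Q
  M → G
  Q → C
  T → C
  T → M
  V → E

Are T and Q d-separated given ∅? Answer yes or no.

Yes — T ⊥ Q | ∅.

Bayes-Ball from T | ∅ reaches {C,E,G,M,V}.
Q ∉ reach(T|∅) ⇒ T ⊥ Q | ∅.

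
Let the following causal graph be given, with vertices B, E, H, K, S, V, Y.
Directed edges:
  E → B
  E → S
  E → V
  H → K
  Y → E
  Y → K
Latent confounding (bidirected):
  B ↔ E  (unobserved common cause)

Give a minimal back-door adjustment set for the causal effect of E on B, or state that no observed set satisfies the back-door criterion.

desc(E)\{E}={B,S,V}; candidates ⊆ {H,K,Y}.
E↔B: latent back-door arc(s) into E.
size 0: {}; under {} E still reaches {B,K,Y} ∋ B.
size 1: {H}, {K}, {Y}; under {H} E still reaches {B,K,Y} ∋ B.
size 2: {H,K}, {H,Y}, {K,Y}; under {H,K} E still reaches {B,Y} ∋ B.
E↔B cannot be blocked by any observed set — no back-door set.

E→B: no observed back-door set.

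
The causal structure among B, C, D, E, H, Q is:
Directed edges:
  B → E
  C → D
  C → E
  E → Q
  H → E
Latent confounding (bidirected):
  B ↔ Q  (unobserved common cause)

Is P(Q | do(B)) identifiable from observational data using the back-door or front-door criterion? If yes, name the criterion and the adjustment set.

P(Q|do(B)): frontdoor, adjust for {E}.

desc(B)\{B}={E,Q}; candidates ⊆ {C,D,H}.
B↔Q: latent back-door arc(s) into B.
size 0: {}; under {} B still reaches {Q} ∋ Q.
size 1: {C}, {D}, {H}; under {C} B still reaches {Q} ∋ Q.
size 2: {C,D}, {C,H}, {D,H}; under {C,D} B still reaches {Q} ∋ Q.
B↔Q cannot be blocked by any observed set — no back-door set.
{E}: (i) intercepts every directed B→Q path; (ii) no back-door B→{E}; (iii) {B} blocks every back-door {E}→Q. Front-door holds.
P(Q|do(B)) = Σ_{E} P(E|B) Σ_{B'} P(Q|E,B')P(B').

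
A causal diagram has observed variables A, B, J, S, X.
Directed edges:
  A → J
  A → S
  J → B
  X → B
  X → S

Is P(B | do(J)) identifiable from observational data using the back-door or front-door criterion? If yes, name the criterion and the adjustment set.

P(B|do(J)): backdoor, adjust for ∅.

desc(J)\{J}={B}; candidates ⊆ {A,S,X}.
∅: J⊥B given ∅ in G with J→· removed — back-door holds.
P(B|do(J)) = P(B|J) — no adjustment needed.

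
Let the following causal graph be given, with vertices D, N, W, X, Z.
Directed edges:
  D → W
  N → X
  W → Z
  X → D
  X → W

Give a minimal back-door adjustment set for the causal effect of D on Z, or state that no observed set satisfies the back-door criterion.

desc(D)\{D}={W,Z}; candidates ⊆ {N,X}.
size 0: {}; under {} D still reaches {N,W,X,Z} ∋ Z.
{X}: D⊥Z given {X} in G with D→· removed — back-door holds.

D→Z: minimal back-door set {X}.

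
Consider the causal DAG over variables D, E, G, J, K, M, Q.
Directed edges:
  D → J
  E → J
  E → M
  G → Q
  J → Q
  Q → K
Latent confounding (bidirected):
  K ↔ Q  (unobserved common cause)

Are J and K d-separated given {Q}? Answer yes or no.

Bayes-Ball from J | {Q} reaches {D,E,G,K,M}.
K ∈ reach(J|{Q}) ⇒ J ⊥̸ K | {Q}.

No — J and K are d-connected given {Q}.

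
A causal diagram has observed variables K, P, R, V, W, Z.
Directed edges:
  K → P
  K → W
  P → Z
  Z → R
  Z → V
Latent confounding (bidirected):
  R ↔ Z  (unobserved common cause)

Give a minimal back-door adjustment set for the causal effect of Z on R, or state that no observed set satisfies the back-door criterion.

desc(Z)\{Z}={R,V}; candidates ⊆ {K,P,W}.
Z↔R: latent back-door arc(s) into Z.
size 0: {}; under {} Z still reaches {K,P,R,W} ∋ R.
size 1: {K}, {P}, {W}; under {K} Z still reaches {P,R} ∋ R.
size 2: {K,P}, {K,W}, {P,W}; under {K,P} Z still reaches {R} ∋ R.
Z↔R cannot be blocked by any observed set — no back-door set.

Z→R: no observed back-door set.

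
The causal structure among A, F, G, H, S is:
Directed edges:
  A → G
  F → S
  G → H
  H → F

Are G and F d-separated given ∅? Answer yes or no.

Bayes-Ball from G | ∅ reaches {A,F,H,S}.
F ∈ reach(G|∅) ⇒ G ⊥̸ F | ∅.

No — G and F are d-connected given ∅.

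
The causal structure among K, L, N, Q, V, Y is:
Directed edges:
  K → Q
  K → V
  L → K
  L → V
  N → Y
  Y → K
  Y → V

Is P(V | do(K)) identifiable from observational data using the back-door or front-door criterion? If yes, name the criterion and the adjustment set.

P(V|do(K)): backdoor, adjust for {L, Y}.

desc(K)\{K}={Q,V}; candidates ⊆ {L,N,Y}.
size 0: {}; under {} K still reaches {L,N,V,Y} ∋ V.
size 1: {L}, {N}, {Y}; under {L} K still reaches {N,V,Y} ∋ V.
{L,Y}: K⊥V given {L,Y} in G with K→· removed — back-door holds.
P(V|do(K)) = Σ_{L,Y} P(V|K,L,Y)·P(L,Y).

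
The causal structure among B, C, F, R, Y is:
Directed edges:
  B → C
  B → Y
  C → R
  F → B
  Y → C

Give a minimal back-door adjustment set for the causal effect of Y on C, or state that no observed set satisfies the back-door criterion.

Y→C: minimal back-door set {B}.

desc(Y)\{Y}={C,R}; candidates ⊆ {B,F}.
size 0: {}; under {} Y still reaches {B,C,F,R} ∋ C.
{B}: Y⊥C given {B} in G with Y→· removed — back-door holds.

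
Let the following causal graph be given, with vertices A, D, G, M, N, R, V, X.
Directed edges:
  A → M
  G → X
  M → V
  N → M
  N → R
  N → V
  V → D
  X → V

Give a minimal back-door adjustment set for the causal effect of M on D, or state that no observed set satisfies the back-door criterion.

M→D: minimal back-door set {N}.

desc(M)\{M}={D,V}; candidates ⊆ {A,G,N,R,X}.
size 0: {}; under {} M still reaches {A,D,N,R,V} ∋ D.
{N}: M⊥D given {N} in G with M→· removed — back-door holds.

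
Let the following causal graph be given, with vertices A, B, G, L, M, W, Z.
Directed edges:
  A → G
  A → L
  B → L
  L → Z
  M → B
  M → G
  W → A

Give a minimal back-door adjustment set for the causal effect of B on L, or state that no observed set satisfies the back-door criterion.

B→L: minimal back-door set ∅.

desc(B)\{B}={L,Z}; candidates ⊆ {A,G,M,W}.
∅: B⊥L given ∅ in G with B→· removed — back-door holds.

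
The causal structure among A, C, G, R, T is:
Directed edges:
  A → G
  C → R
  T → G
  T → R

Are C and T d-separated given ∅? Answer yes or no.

Bayes-Ball from C | ∅ reaches {R}.
T ∉ reach(C|∅) ⇒ C ⊥ T | ∅.

Yes — C ⊥ T | ∅.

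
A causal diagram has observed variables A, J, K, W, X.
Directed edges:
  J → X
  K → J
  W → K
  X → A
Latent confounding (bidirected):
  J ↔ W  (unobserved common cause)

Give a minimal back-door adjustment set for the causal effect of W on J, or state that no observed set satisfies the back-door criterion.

W→J: no observed back-door set.

desc(W)\{W}={A,J,K,X}; candidates ⊆ {—}.
W↔J: latent back-door arc(s) into W.
size 0: {}; under {} W still reaches {A,J,X} ∋ J.
W↔J cannot be blocked by any observed set — no back-door set.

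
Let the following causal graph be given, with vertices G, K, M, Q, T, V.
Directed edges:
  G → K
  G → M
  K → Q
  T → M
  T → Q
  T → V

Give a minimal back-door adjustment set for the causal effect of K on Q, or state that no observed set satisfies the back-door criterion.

desc(K)\{K}={Q}; candidates ⊆ {G,M,T,V}.
∅: K⊥Q given ∅ in G with K→· removed — back-door holds.

K→Q: minimal back-door set ∅.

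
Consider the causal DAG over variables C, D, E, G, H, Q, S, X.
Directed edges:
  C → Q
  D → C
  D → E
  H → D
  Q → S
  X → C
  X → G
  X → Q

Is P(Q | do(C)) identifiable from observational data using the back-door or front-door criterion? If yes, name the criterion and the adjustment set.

P(Q|do(C)): backdoor, adjust for {X}.

desc(C)\{C}={Q,S}; candidates ⊆ {D,E,G,H,X}.
size 0: {}; under {} C still reaches {D,E,G,H,Q,S,X} ∋ Q.
{X}: C⊥Q given {X} in G with C→· removed — back-door holds.
P(Q|do(C)) = Σ_{X} P(Q|C,X)·P(X).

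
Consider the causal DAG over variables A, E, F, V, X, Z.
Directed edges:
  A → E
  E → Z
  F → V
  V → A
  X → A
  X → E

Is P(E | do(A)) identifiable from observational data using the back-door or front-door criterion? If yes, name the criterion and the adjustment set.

P(E|do(A)): backdoor, adjust for {X}.

desc(A)\{A}={E,Z}; candidates ⊆ {F,V,X}.
size 0: {}; under {} A still reaches {E,F,V,X,Z} ∋ E.
{X}: A⊥E given {X} in G with A→· removed — back-door holds.
P(E|do(A)) = Σ_{X} P(E|A,X)·P(X).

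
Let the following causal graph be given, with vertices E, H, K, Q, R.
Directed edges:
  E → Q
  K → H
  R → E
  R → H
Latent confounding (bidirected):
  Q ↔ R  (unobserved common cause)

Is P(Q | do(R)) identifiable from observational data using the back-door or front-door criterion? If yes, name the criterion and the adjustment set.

P(Q|do(R)): frontdoor, adjust for {E}.

desc(R)\{R}={E,H,Q}; candidates ⊆ {K}.
R↔Q: latent back-door arc(s) into R.
size 0: {}; under {} R still reaches {Q} ∋ Q.
size 1: {K}; under {K} R still reaches {Q} ∋ Q.
R↔Q cannot be blocked by any observed set — no back-door set.
{E}: (i) intercepts every directed R→Q path; (ii) no back-door R→{E}; (iii) {R} blocks every back-door {E}→Q. Front-door holds.
P(Q|do(R)) = Σ_{E} P(E|R) Σ_{R'} P(Q|E,R')P(R').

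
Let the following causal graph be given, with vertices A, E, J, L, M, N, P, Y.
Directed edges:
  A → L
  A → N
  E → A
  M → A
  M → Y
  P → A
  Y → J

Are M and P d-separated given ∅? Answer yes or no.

Bayes-Ball from M | ∅ reaches {A,J,L,N,Y}.
P ∉ reach(M|∅) ⇒ M ⊥ P | ∅.

Yes — M ⊥ P | ∅.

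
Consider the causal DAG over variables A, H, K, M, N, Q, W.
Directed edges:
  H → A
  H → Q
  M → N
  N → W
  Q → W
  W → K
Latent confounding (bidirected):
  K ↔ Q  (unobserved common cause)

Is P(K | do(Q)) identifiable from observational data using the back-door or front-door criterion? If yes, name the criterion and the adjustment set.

desc(Q)\{Q}={K,W}; candidates ⊆ {A,H,M,N}.
Q↔K: latent back-door arc(s) into Q.
size 0: {}; under {} Q still reaches {A,H,K} ∋ K.
size 1: {A}, {H}, {M} …(+1); under {A} Q still reaches {H,K} ∋ K.
size 2: {A,H}, {A,M}, {A,N} …(+3); under {A,H} Q still reaches {K} ∋ K.
Q↔K cannot be blocked by any observed set — no back-door set.
{W}: (i) intercepts every directed Q→K path; (ii) no back-door Q→{W}; (iii) {Q} blocks every back-door {W}→K. Front-door holds.
P(K|do(Q)) = Σ_{W} P(W|Q) Σ_{Q'} P(K|W,Q')P(Q').

P(K|do(Q)): frontdoor, adjust for {W}.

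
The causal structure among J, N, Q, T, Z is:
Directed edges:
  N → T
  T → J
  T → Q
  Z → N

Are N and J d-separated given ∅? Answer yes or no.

Bayes-Ball from N | ∅ reaches {J,Q,T,Z}.
J ∈ reach(N|∅) ⇒ N ⊥̸ J | ∅.

No — N and J are d-connected given ∅.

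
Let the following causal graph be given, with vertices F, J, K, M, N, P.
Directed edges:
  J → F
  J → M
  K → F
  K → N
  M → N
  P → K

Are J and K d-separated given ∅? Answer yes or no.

Bayes-Ball from J | ∅ reaches {F,M,N}.
K ∉ reach(J|∅) ⇒ J ⊥ K | ∅.

Yes — J ⊥ K | ∅.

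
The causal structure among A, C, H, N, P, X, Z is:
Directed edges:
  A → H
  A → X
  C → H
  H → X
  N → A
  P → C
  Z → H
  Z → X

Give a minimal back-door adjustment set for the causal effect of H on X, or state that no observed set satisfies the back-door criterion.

desc(H)\{H}={X}; candidates ⊆ {A,C,N,P,Z}.
size 0: {}; under {} H still reaches {A,C,N,P,X,Z} ∋ X.
size 1: {A}, {C}, {N} …(+2); under {A} H still reaches {C,P,X,Z} ∋ X.
{A,Z}: H⊥X given {A,Z} in G with H→· removed — back-door holds.

H→X: minimal back-door set {A, Z}.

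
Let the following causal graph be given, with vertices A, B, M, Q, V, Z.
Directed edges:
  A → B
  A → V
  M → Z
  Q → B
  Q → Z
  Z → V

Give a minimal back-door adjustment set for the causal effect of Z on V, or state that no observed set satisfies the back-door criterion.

Z→V: minimal back-door set ∅.

desc(Z)\{Z}={V}; candidates ⊆ {A,B,M,Q}.
∅: Z⊥V given ∅ in G with Z→· removed — back-door holds.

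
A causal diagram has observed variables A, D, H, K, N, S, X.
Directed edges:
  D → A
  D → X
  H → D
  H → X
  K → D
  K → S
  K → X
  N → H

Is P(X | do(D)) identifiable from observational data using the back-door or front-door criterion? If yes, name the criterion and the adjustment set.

desc(D)\{D}={A,X}; candidates ⊆ {H,K,N,S}.
size 0: {}; under {} D still reaches {H,K,N,S,X} ∋ X.
size 1: {H}, {K}, {N} …(+1); under {H} D still reaches {K,S,X} ∋ X.
{H,K}: D⊥X given {H,K} in G with D→· removed — back-door holds.
P(X|do(D)) = Σ_{H,K} P(X|D,H,K)·P(H,K).

P(X|do(D)): backdoor, adjust for {H, K}.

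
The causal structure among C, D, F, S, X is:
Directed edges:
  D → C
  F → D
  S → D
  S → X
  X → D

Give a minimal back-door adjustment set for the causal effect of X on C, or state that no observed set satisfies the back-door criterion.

X→C: minimal back-door set {S}.

desc(X)\{X}={C,D}; candidates ⊆ {F,S}.
size 0: {}; under {} X still reaches {C,D,S} ∋ C.
{S}: X⊥C given {S} in G with X→· removed — back-door holds.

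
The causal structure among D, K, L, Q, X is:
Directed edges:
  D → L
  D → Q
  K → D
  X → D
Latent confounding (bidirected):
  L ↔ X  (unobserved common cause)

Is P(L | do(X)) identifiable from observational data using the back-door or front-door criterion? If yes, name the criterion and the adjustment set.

desc(X)\{X}={D,L,Q}; candidates ⊆ {K}.
X↔L: latent back-door arc(s) into X.
size 0: {}; under {} X still reaches {L} ∋ L.
size 1: {K}; under {K} X still reaches {L} ∋ L.
X↔L cannot be blocked by any observed set — no back-door set.
{D}: (i) intercepts every directed X→L path; (ii) no back-door X→{D}; (iii) {X} blocks every back-door {D}→L. Front-door holds.
P(L|do(X)) = Σ_{D} P(D|X) Σ_{X'} P(L|D,X')P(X').

P(L|do(X)): frontdoor, adjust for {D}.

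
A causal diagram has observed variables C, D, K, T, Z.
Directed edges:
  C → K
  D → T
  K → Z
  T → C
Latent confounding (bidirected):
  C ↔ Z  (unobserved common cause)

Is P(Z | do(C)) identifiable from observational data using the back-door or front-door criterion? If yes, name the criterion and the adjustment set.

P(Z|do(C)): frontdoor, adjust for {K}.

desc(C)\{C}={K,Z}; candidates ⊆ {D,T}.
C↔Z: latent back-door arc(s) into C.
size 0: {}; under {} C still reaches {D,T,Z} ∋ Z.
size 1: {D}, {T}; under {D} C still reaches {T,Z} ∋ Z.
size 2: {D,T}; under {D,T} C still reaches {Z} ∋ Z.
C↔Z cannot be blocked by any observed set — no back-door set.
{K}: (i) intercepts every directed C→Z path; (ii) no back-door C→{K}; (iii) {C} blocks every back-door {K}→Z. Front-door holds.
P(Z|do(C)) = Σ_{K} P(K|C) Σ_{C'} P(Z|K,C')P(C').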